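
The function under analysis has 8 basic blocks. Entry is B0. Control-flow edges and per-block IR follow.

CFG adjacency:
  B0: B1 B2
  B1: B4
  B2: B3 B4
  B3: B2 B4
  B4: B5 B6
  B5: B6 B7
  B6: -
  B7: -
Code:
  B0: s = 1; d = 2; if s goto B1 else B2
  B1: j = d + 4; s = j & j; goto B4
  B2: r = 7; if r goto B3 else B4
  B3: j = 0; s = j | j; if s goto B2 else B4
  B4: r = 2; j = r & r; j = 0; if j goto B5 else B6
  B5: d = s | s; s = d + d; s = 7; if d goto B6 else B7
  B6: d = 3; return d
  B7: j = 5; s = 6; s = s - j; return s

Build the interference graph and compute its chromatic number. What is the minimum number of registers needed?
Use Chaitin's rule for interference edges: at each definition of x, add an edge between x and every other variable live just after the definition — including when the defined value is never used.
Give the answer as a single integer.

Block summaries:
  B0: {d,s} / ∅
  B1: {j,s} / {d}
  B2: {r} / ∅
  B3: {j,s} / ∅
  B4: {j,r} / ∅
  B5: {d,s} / {s}
  B6: {d} / ∅
  B7: {j,s} / ∅

Liveness:
  B0: in=∅ out={d,s}
  B1: in={d} out={s}
  B2: in={s} out={s}
  B3: in=∅ out={s}
  B4: in={s} out={s}
  B5: in={s} out=∅
  B6: in=∅ out=∅
  B7: in=∅ out=∅

Interference:
  d — {s}
  j — {s}
  r — {s}
  s — {d,j,r}

Registers:
  lower bound: {d,s} mutually conflict ⇒ χ ≥ 2
  assign d→r1 j→r1 r→r1 s→r0 — no edge inside a register ⇒ χ ≤ 2
  χ = 2

Answer: 2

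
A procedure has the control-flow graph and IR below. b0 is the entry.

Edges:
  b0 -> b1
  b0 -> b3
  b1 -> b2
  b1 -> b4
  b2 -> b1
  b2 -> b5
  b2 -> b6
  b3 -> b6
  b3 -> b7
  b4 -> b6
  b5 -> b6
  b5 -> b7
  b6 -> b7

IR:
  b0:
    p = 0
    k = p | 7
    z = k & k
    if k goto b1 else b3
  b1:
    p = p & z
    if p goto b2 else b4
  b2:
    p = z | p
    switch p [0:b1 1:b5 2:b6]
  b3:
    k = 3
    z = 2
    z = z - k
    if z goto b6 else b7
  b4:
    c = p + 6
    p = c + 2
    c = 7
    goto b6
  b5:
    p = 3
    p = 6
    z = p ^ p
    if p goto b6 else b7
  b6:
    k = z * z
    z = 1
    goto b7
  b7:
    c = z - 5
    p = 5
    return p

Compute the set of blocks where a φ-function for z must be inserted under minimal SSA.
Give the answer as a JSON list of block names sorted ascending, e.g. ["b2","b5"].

Answer: ["b6", "b7"]

Analysis:
idom tree: b1←b0 b2←b1 b3←b0 b4←b1 b5←b2 b6←b0 b7←b0
Join-block Dom:
  b1: preds {b0,b2}: {b0} ∩ {b0,b1,b2} = {b0}; idom=b0
  b6: preds {b2,b3,b4,b5}: {b0,b1,b2} ∩ {b0,b3} ∩ {b0,b1,b4} ∩ {b0,b1,b2,b5} = {b0}; idom=b0
  b7: preds {b3,b5,b6}: {b0,b3} ∩ {b0,b1,b2,b5} ∩ {b0,b6} = {b0}; idom=b0

DF walk-up:
  b1←b0: walk · to b0
  b1←b2: walk b2→b1 to b0
  b6←b2: walk b2→b1 to b0
  b6←b3: walk b3 to b0
  b6←b4: walk b4→b1 to b0
  b6←b5: walk b5→b2→b1 to b0
  b7←b3: walk b3 to b0
  b7←b5: walk b5→b2→b1 to b0
  b7←b6: walk b6 to b0
  DF(b0)=∅
  DF(b1)={b1,b6,b7}
  DF(b2)={b1,b6,b7}
  DF(b3)={b6,b7}
  DF(b4)={b6}
  DF(b5)={b6,b7}
  DF(b6)={b7}
  DF(b7)=∅

φ for z: defs {b0,b3,b5,b6}
  DF⁺ = {b6,b7}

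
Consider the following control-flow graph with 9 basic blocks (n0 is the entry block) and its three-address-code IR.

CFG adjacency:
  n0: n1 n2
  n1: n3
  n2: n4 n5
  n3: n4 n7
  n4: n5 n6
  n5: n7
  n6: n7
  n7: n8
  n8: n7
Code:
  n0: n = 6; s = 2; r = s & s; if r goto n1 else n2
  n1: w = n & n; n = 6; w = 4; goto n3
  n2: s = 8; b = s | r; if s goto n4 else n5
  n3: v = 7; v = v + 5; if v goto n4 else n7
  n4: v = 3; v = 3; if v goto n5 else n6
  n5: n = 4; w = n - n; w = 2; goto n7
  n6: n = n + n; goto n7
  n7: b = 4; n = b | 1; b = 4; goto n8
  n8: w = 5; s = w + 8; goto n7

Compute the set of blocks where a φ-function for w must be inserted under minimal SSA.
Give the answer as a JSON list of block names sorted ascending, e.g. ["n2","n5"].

Answer: ["n4", "n5", "n7"]

Working:
idom tree: n1←n0 n2←n0 n3←n1 n4←n0 n5←n0 n6←n4 n7←n0 n8←n7
Join-block Dom:
  n4: preds {n2,n3}: {n0,n2} ∩ {n0,n1,n3} = {n0}; idom=n0
  n5: preds {n2,n4}: {n0,n2} ∩ {n0,n4} = {n0}; idom=n0
  n7: preds {n3,n5,n6,n8}: {n0,n1,n3} ∩ {n0,n5} ∩ {n0,n4,n6} ∩ {n0,n7,n8} = {n0}; idom=n0

DF derivation:
  join n4 pred n2: n2 stop@n0
  join n4 pred n3: n3→n1 stop@n0
  join n5 pred n2: n2 stop@n0
  join n5 pred n4: n4 stop@n0
  join n7 pred n3: n3→n1 stop@n0
  join n7 pred n5: n5 stop@n0
  join n7 pred n6: n6→n4 stop@n0
  join n7 pred n8: n8→n7 stop@n0
  DF(n0)=∅
  DF(n1)={n4,n7}
  DF(n2)={n4,n5}
  DF(n3)={n4,n7}
  DF(n4)={n5,n7}
  DF(n5)={n7}
  DF(n6)={n7}
  DF(n7)={n7}
  DF(n8)={n7}

φ for w: defs {n1,n5,n8}
  DF⁺ = {n4,n5,n7}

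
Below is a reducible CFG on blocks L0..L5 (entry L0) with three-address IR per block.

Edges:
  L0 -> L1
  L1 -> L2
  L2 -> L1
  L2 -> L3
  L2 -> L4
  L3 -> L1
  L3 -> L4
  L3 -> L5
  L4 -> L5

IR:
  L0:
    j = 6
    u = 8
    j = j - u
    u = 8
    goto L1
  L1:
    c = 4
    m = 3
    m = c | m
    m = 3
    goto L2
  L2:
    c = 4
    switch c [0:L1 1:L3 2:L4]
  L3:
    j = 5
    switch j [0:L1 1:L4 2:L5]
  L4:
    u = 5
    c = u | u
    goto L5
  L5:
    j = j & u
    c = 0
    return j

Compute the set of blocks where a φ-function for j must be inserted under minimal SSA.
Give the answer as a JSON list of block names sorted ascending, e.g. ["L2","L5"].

idom tree: L1←L0 L2←L1 L3←L2 L4←L2 L5←L2
Dom at joins:
  L1: preds {L0,L2,L3}: {L0} ∩ {L0,L1,L2} ∩ {L0,L1,L2,L3} = {L0}; idom=L0
  L4: preds {L2,L3}: {L0,L1,L2} ∩ {L0,L1,L2,L3} = {L0,L1,L2}; idom=L2
  L5: preds {L3,L4}: {L0,L1,L2,L3} ∩ {L0,L1,L2,L4} = {L0,L1,L2}; idom=L2

DF derivation:
  join L1 pred L0: · stop@L0
  join L1 pred L2: L2→L1 stop@L0
  join L1 pred L3: L3→L2→L1 stop@L0
  join L4 pred L2: · stop@L2
  join L4 pred L3: L3 stop@L2
  join L5 pred L3: L3 stop@L2
  join L5 pred L4: L4 stop@L2
  L0 → ∅
  L1 → {L1}
  L2 → {L1}
  L3 → {L1,L4,L5}
  L4 → {L5}
  L5 → ∅

φ for j: defs {L0,L3,L5}
  DF⁺ = {L1,L4,L5}

Answer: ["L1", "L4", "L5"]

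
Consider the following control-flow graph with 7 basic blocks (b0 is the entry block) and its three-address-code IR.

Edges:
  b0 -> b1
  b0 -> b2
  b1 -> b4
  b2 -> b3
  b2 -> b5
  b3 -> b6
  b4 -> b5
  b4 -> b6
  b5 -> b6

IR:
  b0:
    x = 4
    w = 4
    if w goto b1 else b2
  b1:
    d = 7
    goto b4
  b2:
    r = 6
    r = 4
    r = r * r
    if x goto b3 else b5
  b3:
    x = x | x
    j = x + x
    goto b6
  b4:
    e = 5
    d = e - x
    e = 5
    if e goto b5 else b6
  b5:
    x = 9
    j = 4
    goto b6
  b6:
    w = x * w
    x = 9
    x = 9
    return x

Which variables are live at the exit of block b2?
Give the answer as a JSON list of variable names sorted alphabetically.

Block summaries:
  b0 def {w,x} use ∅
  b1 def {d} use ∅
  b2 def {r} use {x}
  b3 def {j,x} use {x}
  b4 def {d,e} use {x}
  b5 def {j,x} use ∅
  b6 def {w,x} use {w,x}

Live sets:
  b0 li=∅ lo={w,x}
  b1 li={w,x} lo={w,x}
  b2 li={w,x} lo={w,x}
  b3 li={w,x} lo={w,x}
  b4 li={w,x} lo={w,x}
  b5 li={w} lo={w,x}
  b6 li={w,x} lo=∅

live-out(b2) = ["w", "x"]

Answer: ["w", "x"]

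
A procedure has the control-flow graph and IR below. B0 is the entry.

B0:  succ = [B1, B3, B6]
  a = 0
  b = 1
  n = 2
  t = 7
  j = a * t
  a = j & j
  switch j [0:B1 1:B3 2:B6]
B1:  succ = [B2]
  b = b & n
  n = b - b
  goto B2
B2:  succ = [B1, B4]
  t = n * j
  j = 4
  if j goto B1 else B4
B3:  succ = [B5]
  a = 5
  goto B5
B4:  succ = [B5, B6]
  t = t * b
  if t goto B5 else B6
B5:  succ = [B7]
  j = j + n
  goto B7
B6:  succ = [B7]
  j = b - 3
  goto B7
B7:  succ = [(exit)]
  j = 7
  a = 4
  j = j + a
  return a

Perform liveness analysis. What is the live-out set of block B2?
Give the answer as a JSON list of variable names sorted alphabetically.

Answer: ["b", "j", "n", "t"]

Working:
def/use:
  B0: def={a,b,j,n,t} ue=∅
  B1: def={b,n} ue={b,n}
  B2: def={j,t} ue={j,n}
  B3: def={a} ue=∅
  B4: def={t} ue={b,t}
  B5: def={j} ue={j,n}
  B6: def={j} ue={b}
  B7: def={a,j} ue=∅

Backward fixpoint:
  B0 li=∅ lo={b,j,n}
  B1 li={b,j,n} lo={b,j,n}
  B2 li={b,j,n} lo={b,j,n,t}
  B3 li={j,n} lo={j,n}
  B4 li={b,j,n,t} lo={b,j,n}
  B5 li={j,n} lo=∅
  B6 li={b} lo=∅
  B7 li=∅ lo=∅

live-out(B2) = ["b", "j", "n", "t"]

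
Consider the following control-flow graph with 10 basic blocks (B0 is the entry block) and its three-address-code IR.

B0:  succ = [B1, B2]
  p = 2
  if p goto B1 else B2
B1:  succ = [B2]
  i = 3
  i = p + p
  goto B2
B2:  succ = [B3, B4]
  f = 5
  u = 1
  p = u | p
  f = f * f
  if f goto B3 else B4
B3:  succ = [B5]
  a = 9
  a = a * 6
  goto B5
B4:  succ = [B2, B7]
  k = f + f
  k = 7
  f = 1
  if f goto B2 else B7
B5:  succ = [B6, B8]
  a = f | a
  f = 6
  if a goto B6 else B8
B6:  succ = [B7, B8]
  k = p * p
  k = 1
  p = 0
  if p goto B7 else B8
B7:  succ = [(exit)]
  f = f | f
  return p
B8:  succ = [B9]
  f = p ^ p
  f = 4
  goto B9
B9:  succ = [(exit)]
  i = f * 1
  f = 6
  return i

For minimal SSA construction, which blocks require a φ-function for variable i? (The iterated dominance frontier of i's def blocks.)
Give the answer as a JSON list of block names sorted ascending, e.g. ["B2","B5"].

idom tree: B1←B0 B2←B0 B3←B2 B4←B2 B5←B3 B6←B5 B7←B2 B8←B5 B9←B8
Dom∩ at merges:
  B2: preds {B0,B1,B4}: {B0} ∩ {B0,B1} ∩ {B0,B2,B4} = {B0}; idom=B0
  B7: preds {B4,B6}: {B0,B2,B4} ∩ {B0,B2,B3,B5,B6} = {B0,B2}; idom=B2
  B8: preds {B5,B6}: {B0,B2,B3,B5} ∩ {B0,B2,B3,B5,B6} = {B0,B2,B3,B5}; idom=B5

DF derivation:
  B2←B0: walk · to B0
  B2←B1: walk B1 to B0
  B2←B4: walk B4→B2 to B0
  B7←B4: walk B4 to B2
  B7←B6: walk B6→B5→B3 to B2
  B8←B5: walk · to B5
  B8←B6: walk B6 to B5
  B0: DF=∅
  B1: DF={B2}
  B2: DF={B2}
  B3: DF={B7}
  B4: DF={B2,B7}
  B5: DF={B7}
  B6: DF={B7,B8}
  B7: DF=∅
  B8: DF=∅
  B9: DF=∅

φ for i: defs {B1,B9}
  DF⁺ = {B2}

Answer: ["B2"]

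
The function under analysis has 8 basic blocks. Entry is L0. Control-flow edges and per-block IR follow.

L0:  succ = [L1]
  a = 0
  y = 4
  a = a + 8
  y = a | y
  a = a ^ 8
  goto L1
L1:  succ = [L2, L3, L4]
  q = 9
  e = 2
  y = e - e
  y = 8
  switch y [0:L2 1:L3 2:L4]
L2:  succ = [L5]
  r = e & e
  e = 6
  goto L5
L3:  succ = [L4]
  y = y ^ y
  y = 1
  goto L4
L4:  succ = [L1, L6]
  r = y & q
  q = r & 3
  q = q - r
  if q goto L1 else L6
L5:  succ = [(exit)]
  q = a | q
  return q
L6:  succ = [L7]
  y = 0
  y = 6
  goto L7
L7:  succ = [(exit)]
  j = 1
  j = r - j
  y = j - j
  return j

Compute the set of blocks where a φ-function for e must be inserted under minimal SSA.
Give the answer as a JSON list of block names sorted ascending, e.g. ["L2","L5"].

Answer: ["L1"]

Working:
idom tree: L1←L0 L2←L1 L3←L1 L4←L1 L5←L2 L6←L4 L7←L6
Dom at joins:
  L1: preds {L0,L4}: {L0} ∩ {L0,L1,L4} = {L0}; idom=L0
  L4: preds {L1,L3}: {L0,L1} ∩ {L0,L1,L3} = {L0,L1}; idom=L1

DF derivation:
  join L1 pred L0: · stop@L0
  join L1 pred L4: L4→L1 stop@L0
  join L4 pred L1: · stop@L1
  join L4 pred L3: L3 stop@L1
  L0 → ∅
  L1 → {L1}
  L2 → ∅
  L3 → {L4}
  L4 → {L1}
  L5 → ∅
  L6 → ∅
  L7 → ∅

φ for e: defs {L1,L2}
  DF⁺ = {L1}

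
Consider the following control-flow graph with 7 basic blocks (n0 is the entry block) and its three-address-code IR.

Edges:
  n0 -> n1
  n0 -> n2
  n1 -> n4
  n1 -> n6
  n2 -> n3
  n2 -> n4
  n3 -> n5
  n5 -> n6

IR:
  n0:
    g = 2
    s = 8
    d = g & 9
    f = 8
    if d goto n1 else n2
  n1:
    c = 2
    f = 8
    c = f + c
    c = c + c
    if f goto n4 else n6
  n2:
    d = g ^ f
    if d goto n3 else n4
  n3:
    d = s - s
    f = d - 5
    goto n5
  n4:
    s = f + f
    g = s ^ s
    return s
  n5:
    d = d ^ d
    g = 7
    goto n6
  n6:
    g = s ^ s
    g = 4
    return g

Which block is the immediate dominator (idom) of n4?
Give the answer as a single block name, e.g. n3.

Answer: n0

Derivation:
idom tree: n1←n0 n2←n0 n3←n2 n4←n0 n5←n3 n6←n0
Dom∩ at merges:
  n4: preds {n1,n2}: {n0,n1} ∩ {n0,n2} = {n0}; idom=n0
  n6: preds {n1,n5}: {n0,n1} ∩ {n0,n2,n3,n5} = {n0}; idom=n0

idom(n4) = n0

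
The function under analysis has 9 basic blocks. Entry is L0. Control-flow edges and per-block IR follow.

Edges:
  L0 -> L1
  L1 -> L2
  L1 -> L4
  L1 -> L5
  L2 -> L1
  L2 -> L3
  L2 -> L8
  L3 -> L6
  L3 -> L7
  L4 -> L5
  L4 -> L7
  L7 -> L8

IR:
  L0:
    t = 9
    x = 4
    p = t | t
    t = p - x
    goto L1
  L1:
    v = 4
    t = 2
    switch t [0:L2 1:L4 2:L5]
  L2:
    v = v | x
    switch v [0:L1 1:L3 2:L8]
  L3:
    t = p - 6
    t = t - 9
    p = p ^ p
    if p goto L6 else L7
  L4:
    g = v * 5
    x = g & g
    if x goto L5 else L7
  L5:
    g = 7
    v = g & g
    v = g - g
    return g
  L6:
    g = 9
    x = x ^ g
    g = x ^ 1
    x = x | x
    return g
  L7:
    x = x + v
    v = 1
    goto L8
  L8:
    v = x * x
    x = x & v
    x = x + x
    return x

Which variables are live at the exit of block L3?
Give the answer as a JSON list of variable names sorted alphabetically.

def/use:
  L0: def={p,t,x} ue=∅
  L1: def={t,v} ue=∅
  L2: def={v} ue={v,x}
  L3: def={p,t} ue={p}
  L4: def={g,x} ue={v}
  L5: def={g,v} ue=∅
  L6: def={g,x} ue={x}
  L7: def={v,x} ue={v,x}
  L8: def={v,x} ue={x}

Backward fixpoint:
  L0: in=∅ out={p,x}
  L1: in={p,x} out={p,v,x}
  L2: in={p,v,x} out={p,v,x}
  L3: in={p,v,x} out={v,x}
  L4: in={v} out={v,x}
  L5: in=∅ out=∅
  L6: in={x} out=∅
  L7: in={v,x} out={x}
  L8: in={x} out=∅

live-out(L3) = ["v", "x"]

Answer: ["v", "x"]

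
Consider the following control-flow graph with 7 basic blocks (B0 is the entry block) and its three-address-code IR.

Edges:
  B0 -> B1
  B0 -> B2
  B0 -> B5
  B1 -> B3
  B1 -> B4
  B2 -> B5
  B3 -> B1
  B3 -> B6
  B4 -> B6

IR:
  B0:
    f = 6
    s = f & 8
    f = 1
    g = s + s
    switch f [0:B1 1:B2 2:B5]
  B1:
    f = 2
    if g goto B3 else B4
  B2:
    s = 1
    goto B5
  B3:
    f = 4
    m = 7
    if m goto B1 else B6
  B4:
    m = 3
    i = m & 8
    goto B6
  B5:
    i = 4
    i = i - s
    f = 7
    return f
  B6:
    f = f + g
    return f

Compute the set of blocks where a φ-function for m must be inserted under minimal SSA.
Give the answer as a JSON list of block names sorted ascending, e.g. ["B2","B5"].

idom tree: B1←B0 B2←B0 B3←B1 B4←B1 B5←B0 B6←B1
Dom at joins:
  B1: preds {B0,B3}: {B0} ∩ {B0,B1,B3} = {B0}; idom=B0
  B5: preds {B0,B2}: {B0} ∩ {B0,B2} = {B0}; idom=B0
  B6: preds {B3,B4}: {B0,B1,B3} ∩ {B0,B1,B4} = {B0,B1}; idom=B1

DF derivation:
  join B1 pred B0: · stop@B0
  join B1 pred B3: B3→B1 stop@B0
  join B5 pred B0: · stop@B0
  join B5 pred B2: B2 stop@B0
  join B6 pred B3: B3 stop@B1
  join B6 pred B4: B4 stop@B1
  DF(B0)=∅
  DF(B1)={B1}
  DF(B2)={B5}
  DF(B3)={B1,B6}
  DF(B4)={B6}
  DF(B5)=∅
  DF(B6)=∅

φ for m: defs {B3,B4}
  DF⁺ = {B1,B6}

Answer: ["B1", "B6"]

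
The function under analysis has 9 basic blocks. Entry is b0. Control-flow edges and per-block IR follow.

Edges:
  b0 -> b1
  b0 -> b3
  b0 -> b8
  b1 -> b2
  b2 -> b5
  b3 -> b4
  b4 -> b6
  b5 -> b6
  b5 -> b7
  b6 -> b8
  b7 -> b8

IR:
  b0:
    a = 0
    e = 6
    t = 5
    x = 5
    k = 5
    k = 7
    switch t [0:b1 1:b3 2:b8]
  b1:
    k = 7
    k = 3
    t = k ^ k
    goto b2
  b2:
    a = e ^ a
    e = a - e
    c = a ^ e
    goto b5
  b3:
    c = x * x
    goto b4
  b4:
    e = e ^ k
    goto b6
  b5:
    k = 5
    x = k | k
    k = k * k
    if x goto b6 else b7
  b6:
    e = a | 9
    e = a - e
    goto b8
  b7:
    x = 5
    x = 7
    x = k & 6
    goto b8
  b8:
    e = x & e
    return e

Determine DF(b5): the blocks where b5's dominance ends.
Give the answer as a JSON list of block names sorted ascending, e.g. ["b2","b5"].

idom tree: b1←b0 b2←b1 b3←b0 b4←b3 b5←b2 b6←b0 b7←b5 b8←b0
Dom∩ at merges:
  b6: preds {b4,b5}: {b0,b3,b4} ∩ {b0,b1,b2,b5} = {b0}; idom=b0
  b8: preds {b0,b6,b7}: {b0} ∩ {b0,b6} ∩ {b0,b1,b2,b5,b7} = {b0}; idom=b0

Frontier:
  b6←b4: walk b4→b3 to b0
  b6←b5: walk b5→b2→b1 to b0
  b8←b0: walk · to b0
  b8←b6: walk b6 to b0
  b8←b7: walk b7→b5→b2→b1 to b0
  b0: DF=∅
  b1: DF={b6,b8}
  b2: DF={b6,b8}
  b3: DF={b6}
  b4: DF={b6}
  b5: DF={b6,b8}
  b6: DF={b8}
  b7: DF={b8}
  b8: DF=∅

DF(b5) = ["b6", "b8"]

Answer: ["b6", "b8"]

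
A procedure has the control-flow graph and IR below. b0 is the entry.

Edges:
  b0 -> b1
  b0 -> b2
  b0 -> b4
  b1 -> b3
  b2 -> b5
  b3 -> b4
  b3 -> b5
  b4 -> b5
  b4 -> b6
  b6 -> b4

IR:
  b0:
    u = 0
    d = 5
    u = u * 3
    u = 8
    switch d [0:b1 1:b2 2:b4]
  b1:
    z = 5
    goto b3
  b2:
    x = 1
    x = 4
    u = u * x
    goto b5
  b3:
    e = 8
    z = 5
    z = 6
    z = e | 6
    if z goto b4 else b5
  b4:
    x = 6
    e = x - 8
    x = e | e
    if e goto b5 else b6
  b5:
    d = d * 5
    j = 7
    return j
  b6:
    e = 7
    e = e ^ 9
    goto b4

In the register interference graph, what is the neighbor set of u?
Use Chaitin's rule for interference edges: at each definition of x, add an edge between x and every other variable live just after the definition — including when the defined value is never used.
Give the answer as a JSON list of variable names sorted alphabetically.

Answer: ["d", "x"]

Derivation:
Block summaries:
  b0: {d,u} / ∅
  b1: {z} / ∅
  b2: {u,x} / {u}
  b3: {e,z} / ∅
  b4: {e,x} / ∅
  b5: {d,j} / {d}
  b6: {e} / ∅

Backward fixpoint:
  live b0: ∅→{d,u}
  live b1: {d}→{d}
  live b2: {d,u}→{d}
  live b3: {d}→{d}
  live b4: {d}→{d}
  live b5: {d}→∅
  live b6: {d}→{d}

Interfere edges:
  d↔{e,u,x,z}
  e↔{d,x,z}
  j↔∅
  u↔{d,x}
  x↔{d,e,u}
  z↔{d,e}

N(u) = ["d", "x"]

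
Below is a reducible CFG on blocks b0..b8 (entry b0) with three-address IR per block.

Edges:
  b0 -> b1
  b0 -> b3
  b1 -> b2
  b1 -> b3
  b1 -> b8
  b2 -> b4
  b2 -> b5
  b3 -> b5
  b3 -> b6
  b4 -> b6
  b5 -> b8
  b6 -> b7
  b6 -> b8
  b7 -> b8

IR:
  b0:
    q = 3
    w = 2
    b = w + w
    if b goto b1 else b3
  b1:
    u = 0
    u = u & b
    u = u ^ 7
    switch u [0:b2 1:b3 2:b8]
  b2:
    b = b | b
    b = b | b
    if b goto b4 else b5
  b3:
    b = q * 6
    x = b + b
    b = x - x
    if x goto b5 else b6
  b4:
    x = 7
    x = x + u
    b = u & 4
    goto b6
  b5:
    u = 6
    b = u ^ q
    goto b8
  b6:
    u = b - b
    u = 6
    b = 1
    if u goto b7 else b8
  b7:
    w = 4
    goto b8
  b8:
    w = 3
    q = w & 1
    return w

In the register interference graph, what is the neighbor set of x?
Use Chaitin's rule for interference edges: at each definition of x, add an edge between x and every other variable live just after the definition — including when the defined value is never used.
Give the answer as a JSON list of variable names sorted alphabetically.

Answer: ["b", "q", "u"]

Analysis:
Block summaries:
  b0: def={b,q,w} ue=∅
  b1: def={u} ue={b}
  b2: def={b} ue={b}
  b3: def={b,x} ue={q}
  b4: def={b,x} ue={u}
  b5: def={b,u} ue={q}
  b6: def={b,u} ue={b}
  b7: def={w} ue=∅
  b8: def={q,w} ue=∅

Liveness:
  b0 li=∅ lo={b,q}
  b1 li={b,q} lo={b,q,u}
  b2 li={b,q,u} lo={q,u}
  b3 li={q} lo={b,q}
  b4 li={u} lo={b}
  b5 li={q} lo=∅
  b6 li={b} lo=∅
  b7 li=∅ lo=∅
  b8 li=∅ lo=∅

Conflict graph:
  b: {q,u,x}
  q: {b,u,w,x}
  u: {b,q,x}
  w: {q}
  x: {b,q,u}

N(x) = ["b", "q", "u"]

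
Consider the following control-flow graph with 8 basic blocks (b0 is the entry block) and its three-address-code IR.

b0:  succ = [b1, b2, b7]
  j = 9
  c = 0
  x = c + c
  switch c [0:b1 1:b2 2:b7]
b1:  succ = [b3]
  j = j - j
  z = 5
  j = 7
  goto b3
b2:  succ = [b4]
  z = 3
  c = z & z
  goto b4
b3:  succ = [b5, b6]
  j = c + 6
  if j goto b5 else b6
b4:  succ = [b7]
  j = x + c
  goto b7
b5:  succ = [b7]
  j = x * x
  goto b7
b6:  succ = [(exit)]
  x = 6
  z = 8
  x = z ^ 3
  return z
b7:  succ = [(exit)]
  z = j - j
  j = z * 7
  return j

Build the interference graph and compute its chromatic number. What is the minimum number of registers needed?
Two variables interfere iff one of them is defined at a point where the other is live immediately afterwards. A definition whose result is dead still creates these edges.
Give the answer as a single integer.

Answer: 3

Derivation:
Per-block:
  b0: def={c,j,x} ue=∅
  b1: def={j,z} ue={j}
  b2: def={c,z} ue=∅
  b3: def={j} ue={c}
  b4: def={j} ue={c,x}
  b5: def={j} ue={x}
  b6: def={x,z} ue=∅
  b7: def={j,z} ue={j}

Liveness:
  b0: in=∅ out={c,j,x}
  b1: in={c,j,x} out={c,x}
  b2: in={x} out={c,x}
  b3: in={c,x} out={x}
  b4: in={c,x} out={j}
  b5: in={x} out={j}
  b6: in=∅ out=∅
  b7: in={j} out=∅

Interference:
  c↔{j,x,z}
  j↔{c,x}
  x↔{c,j,z}
  z↔{c,x}

Registers:
  lower bound: {c,j,x} mutually conflict ⇒ χ ≥ 3
  assign c→R0 j→R2 x→R1 z→R2 — no edge inside a register ⇒ χ ≤ 3
  χ = 3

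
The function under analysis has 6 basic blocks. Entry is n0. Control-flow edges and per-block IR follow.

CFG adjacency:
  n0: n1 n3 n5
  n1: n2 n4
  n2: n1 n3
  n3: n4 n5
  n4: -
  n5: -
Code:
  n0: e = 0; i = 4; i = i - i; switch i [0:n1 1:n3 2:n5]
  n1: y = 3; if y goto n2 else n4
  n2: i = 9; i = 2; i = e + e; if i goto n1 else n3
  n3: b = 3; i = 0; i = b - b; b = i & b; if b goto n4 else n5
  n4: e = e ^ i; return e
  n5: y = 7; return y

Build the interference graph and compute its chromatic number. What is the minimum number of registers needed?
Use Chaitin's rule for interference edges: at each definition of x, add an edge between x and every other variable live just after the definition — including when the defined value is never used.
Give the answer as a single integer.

Block summaries:
  n0 def {e,i} use ∅
  n1 def {y} use ∅
  n2 def {i} use {e}
  n3 def {b,i} use ∅
  n4 def {e} use {e,i}
  n5 def {y} use ∅

Backward fixpoint:
  n0: in=∅ out={e,i}
  n1: in={e,i} out={e,i}
  n2: in={e} out={e,i}
  n3: in={e} out={e,i}
  n4: in={e,i} out=∅
  n5: in=∅ out=∅

Interfere edges:
  b — {e,i}
  e — {b,i,y}
  i — {b,e,y}
  y — {e,i}

Registers:
  {b,e,i} pairwise interfere (3-clique) ⇒ χ ≥ 3
  3-colouring: r0={e}  r1={i}  r2={b,y}
  χ = 3

Answer: 3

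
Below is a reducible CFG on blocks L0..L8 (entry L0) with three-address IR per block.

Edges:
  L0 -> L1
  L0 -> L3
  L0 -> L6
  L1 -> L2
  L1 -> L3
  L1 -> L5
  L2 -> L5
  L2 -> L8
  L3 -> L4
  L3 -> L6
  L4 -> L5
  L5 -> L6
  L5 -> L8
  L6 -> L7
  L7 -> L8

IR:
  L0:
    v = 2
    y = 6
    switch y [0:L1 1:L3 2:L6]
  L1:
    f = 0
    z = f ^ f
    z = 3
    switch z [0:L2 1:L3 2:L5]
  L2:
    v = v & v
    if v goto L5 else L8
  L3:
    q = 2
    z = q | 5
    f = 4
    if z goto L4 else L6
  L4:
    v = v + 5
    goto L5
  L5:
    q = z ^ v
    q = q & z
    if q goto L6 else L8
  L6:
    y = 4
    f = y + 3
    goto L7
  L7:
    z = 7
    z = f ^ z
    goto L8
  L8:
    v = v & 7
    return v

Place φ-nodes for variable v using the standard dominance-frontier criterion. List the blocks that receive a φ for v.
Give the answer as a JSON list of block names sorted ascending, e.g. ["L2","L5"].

idom tree: L1←L0 L2←L1 L3←L0 L4←L3 L5←L0 L6←L0 L7←L6 L8←L0
Dom∩ at merges:
  L3: preds {L0,L1}: {L0} ∩ {L0,L1} = {L0}; idom=L0
  L5: preds {L1,L2,L4}: {L0,L1} ∩ {L0,L1,L2} ∩ {L0,L3,L4} = {L0}; idom=L0
  L6: preds {L0,L3,L5}: {L0} ∩ {L0,L3} ∩ {L0,L5} = {L0}; idom=L0
  L8: preds {L2,L5,L7}: {L0,L1,L2} ∩ {L0,L5} ∩ {L0,L6,L7} = {L0}; idom=L0

DF walk-up:
  L3←L0: walk · to L0
  L3←L1: walk L1 to L0
  L5←L1: walk L1 to L0
  L5←L2: walk L2→L1 to L0
  L5←L4: walk L4→L3 to L0
  L6←L0: walk · to L0
  L6←L3: walk L3 to L0
  L6←L5: walk L5 to L0
  L8←L2: walk L2→L1 to L0
  L8←L5: walk L5 to L0
  L8←L7: walk L7→L6 to L0
  DF(L0)=∅
  DF(L1)={L3,L5,L8}
  DF(L2)={L5,L8}
  DF(L3)={L5,L6}
  DF(L4)={L5}
  DF(L5)={L6,L8}
  DF(L6)={L8}
  DF(L7)={L8}
  DF(L8)=∅

φ for v: defs {L0,L2,L4,L8}
  DF⁺ = {L5,L6,L8}

Answer: ["L5", "L6", "L8"]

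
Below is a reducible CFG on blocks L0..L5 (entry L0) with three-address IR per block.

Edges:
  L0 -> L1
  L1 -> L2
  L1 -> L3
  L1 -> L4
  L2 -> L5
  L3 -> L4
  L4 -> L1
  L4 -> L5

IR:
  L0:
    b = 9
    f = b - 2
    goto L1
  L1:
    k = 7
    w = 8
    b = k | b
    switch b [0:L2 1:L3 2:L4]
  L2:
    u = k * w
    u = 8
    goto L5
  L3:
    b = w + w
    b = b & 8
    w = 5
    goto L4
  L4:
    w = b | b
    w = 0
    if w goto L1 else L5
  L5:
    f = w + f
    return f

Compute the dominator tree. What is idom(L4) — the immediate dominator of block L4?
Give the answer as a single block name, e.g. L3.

Answer: L1

Working:
idom tree: L1←L0 L2←L1 L3←L1 L4←L1 L5←L1
Dom at joins:
  L1: preds {L0,L4}: {L0} ∩ {L0,L1,L4} = {L0}; idom=L0
  L4: preds {L1,L3}: {L0,L1} ∩ {L0,L1,L3} = {L0,L1}; idom=L1
  L5: preds {L2,L4}: {L0,L1,L2} ∩ {L0,L1,L4} = {L0,L1}; idom=L1

idom(L4) = L1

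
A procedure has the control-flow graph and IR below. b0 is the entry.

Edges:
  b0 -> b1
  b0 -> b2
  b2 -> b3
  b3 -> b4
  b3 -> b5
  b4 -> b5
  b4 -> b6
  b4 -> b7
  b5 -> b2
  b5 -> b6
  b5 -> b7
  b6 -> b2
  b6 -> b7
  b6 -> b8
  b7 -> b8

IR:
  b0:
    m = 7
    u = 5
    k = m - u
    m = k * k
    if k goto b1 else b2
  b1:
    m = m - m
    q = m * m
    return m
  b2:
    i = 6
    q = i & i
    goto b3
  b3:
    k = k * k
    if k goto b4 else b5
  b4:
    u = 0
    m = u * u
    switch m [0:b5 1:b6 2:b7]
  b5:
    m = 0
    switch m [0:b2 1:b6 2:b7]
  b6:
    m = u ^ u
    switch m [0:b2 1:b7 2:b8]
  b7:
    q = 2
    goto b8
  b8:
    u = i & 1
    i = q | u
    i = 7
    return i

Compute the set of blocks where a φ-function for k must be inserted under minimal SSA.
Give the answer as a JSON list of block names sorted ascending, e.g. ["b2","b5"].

Answer: ["b2"]

Analysis:
idom tree: b1←b0 b2←b0 b3←b2 b4←b3 b5←b3 b6←b3 b7←b3 b8←b3
Dom at joins:
  b2: preds {b0,b5,b6}: {b0} ∩ {b0,b2,b3,b5} ∩ {b0,b2,b3,b6} = {b0}; idom=b0
  b5: preds {b3,b4}: {b0,b2,b3} ∩ {b0,b2,b3,b4} = {b0,b2,b3}; idom=b3
  b6: preds {b4,b5}: {b0,b2,b3,b4} ∩ {b0,b2,b3,b5} = {b0,b2,b3}; idom=b3
  b7: preds {b4,b5,b6}: {b0,b2,b3,b4} ∩ {b0,b2,b3,b5} ∩ {b0,b2,b3,b6} = {b0,b2,b3}; idom=b3
  b8: preds {b6,b7}: {b0,b2,b3,b6} ∩ {b0,b2,b3,b7} = {b0,b2,b3}; idom=b3

Frontier:
  b2←b0: walk · to b0
  b2←b5: walk b5→b3→b2 to b0
  b2←b6: walk b6→b3→b2 to b0
  b5←b3: walk · to b3
  b5←b4: walk b4 to b3
  b6←b4: walk b4 to b3
  b6←b5: walk b5 to b3
  b7←b4: walk b4 to b3
  b7←b5: walk b5 to b3
  b7←b6: walk b6 to b3
  b8←b6: walk b6 to b3
  b8←b7: walk b7 to b3
  b0: DF=∅
  b1: DF=∅
  b2: DF={b2}
  b3: DF={b2}
  b4: DF={b5,b6,b7}
  b5: DF={b2,b6,b7}
  b6: DF={b2,b7,b8}
  b7: DF={b8}
  b8: DF=∅

φ for k: defs {b0,b3}
  DF⁺ = {b2}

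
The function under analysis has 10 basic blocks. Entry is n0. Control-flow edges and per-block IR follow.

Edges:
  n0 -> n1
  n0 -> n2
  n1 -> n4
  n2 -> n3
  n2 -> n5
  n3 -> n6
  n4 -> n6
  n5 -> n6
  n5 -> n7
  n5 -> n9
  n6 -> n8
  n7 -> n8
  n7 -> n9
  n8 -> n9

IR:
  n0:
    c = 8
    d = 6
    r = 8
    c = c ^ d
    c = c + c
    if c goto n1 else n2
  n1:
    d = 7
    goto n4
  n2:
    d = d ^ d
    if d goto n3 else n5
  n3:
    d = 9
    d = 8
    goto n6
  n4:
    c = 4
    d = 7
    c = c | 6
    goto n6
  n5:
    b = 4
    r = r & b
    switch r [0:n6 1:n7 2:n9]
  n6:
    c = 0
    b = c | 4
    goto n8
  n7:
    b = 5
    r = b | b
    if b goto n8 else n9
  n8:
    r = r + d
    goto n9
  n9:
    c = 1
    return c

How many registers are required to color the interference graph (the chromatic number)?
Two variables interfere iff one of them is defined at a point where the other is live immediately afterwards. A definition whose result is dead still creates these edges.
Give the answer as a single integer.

def/use:
  n0 def {c,d,r} use ∅
  n1 def {d} use ∅
  n2 def {d} use {d}
  n3 def {d} use ∅
  n4 def {c,d} use ∅
  n5 def {b,r} use {r}
  n6 def {b,c} use ∅
  n7 def {b,r} use ∅
  n8 def {r} use {d,r}
  n9 def {c} use ∅

Liveness:
  n0: in=∅ out={d,r}
  n1: in={r} out={r}
  n2: in={d,r} out={d,r}
  n3: in={r} out={d,r}
  n4: in={r} out={d,r}
  n5: in={d,r} out={d,r}
  n6: in={d,r} out={d,r}
  n7: in={d} out={d,r}
  n8: in={d,r} out=∅
  n9: in=∅ out=∅

Interfere edges:
  b: {d,r}
  c: {d,r}
  d: {b,c,r}
  r: {b,c,d}

Chromatic number:
  lower bound: {b,d,r} mutually conflict ⇒ χ ≥ 3
  3-colouring: r0={d}  r1={r}  r2={b,c}
  χ = 3

Answer: 3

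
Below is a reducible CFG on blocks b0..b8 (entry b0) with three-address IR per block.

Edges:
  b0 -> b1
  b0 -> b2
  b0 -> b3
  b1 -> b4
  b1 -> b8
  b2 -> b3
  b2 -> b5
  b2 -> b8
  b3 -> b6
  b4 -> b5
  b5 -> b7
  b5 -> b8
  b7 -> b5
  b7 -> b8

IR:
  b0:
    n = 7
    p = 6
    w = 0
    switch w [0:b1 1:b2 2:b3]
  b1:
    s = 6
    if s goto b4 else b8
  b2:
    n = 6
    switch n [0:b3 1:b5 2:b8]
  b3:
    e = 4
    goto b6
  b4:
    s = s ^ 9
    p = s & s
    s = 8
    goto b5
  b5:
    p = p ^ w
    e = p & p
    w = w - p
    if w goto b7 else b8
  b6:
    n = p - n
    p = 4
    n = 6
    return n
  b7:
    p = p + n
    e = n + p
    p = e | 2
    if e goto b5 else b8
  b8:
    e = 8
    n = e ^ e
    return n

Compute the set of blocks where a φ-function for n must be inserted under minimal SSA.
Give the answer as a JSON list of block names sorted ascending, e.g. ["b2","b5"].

Answer: ["b3", "b5", "b8"]

Working:
idom tree: b1←b0 b2←b0 b3←b0 b4←b1 b5←b0 b6←b3 b7←b5 b8←b0
Join-block Dom:
  b3: preds {b0,b2}: {b0} ∩ {b0,b2} = {b0}; idom=b0
  b5: preds {b2,b4,b7}: {b0,b2} ∩ {b0,b1,b4} ∩ {b0,b5,b7} = {b0}; idom=b0
  b8: preds {b1,b2,b5,b7}: {b0,b1} ∩ {b0,b2} ∩ {b0,b5} ∩ {b0,b5,b7} = {b0}; idom=b0

DF derivation:
  join b3 pred b0: · stop@b0
  join b3 pred b2: b2 stop@b0
  join b5 pred b2: b2 stop@b0
  join b5 pred b4: b4→b1 stop@b0
  join b5 pred b7: b7→b5 stop@b0
  join b8 pred b1: b1 stop@b0
  join b8 pred b2: b2 stop@b0
  join b8 pred b5: b5 stop@b0
  join b8 pred b7: b7→b5 stop@b0
  b0 → ∅
  b1 → {b5,b8}
  b2 → {b3,b5,b8}
  b3 → ∅
  b4 → {b5}
  b5 → {b5,b8}
  b6 → ∅
  b7 → {b5,b8}
  b8 → ∅

φ for n: defs {b0,b2,b6,b8}
  DF⁺ = {b3,b5,b8}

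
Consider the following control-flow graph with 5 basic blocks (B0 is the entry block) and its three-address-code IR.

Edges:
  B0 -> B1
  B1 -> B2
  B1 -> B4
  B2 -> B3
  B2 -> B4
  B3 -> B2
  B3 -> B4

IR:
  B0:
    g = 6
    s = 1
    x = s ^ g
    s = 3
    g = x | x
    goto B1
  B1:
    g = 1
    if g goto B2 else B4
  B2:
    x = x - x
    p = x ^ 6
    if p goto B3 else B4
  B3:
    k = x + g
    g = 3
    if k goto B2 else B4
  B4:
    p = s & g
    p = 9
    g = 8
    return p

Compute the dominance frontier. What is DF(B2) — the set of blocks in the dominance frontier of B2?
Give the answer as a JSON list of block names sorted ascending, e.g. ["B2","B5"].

idom tree: B1←B0 B2←B1 B3←B2 B4←B1
Dom∩ at merges:
  B2: preds {B1,B3}: {B0,B1} ∩ {B0,B1,B2,B3} = {B0,B1}; idom=B1
  B4: preds {B1,B2,B3}: {B0,B1} ∩ {B0,B1,B2} ∩ {B0,B1,B2,B3} = {B0,B1}; idom=B1

DF derivation:
  B2←B1: walk · to B1
  B2←B3: walk B3→B2 to B1
  B4←B1: walk · to B1
  B4←B2: walk B2 to B1
  B4←B3: walk B3→B2 to B1
  B0: DF=∅
  B1: DF=∅
  B2: DF={B2,B4}
  B3: DF={B2,B4}
  B4: DF=∅

DF(B2) = ["B2", "B4"]

Answer: ["B2", "B4"]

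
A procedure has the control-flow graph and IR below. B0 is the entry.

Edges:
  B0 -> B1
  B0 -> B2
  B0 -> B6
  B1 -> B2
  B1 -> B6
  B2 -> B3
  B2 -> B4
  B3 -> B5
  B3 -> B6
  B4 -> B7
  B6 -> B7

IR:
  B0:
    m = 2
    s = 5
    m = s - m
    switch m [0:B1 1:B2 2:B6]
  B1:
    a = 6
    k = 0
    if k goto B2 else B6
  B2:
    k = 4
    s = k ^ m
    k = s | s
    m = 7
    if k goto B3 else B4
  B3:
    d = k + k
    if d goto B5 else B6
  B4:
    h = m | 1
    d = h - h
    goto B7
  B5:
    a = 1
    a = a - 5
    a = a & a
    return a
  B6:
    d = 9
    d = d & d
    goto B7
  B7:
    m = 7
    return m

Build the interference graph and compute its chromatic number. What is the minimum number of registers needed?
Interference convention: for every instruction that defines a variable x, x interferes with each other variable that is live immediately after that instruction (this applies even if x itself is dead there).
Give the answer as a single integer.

def/use:
  B0: {m,s} / ∅
  B1: {a,k} / ∅
  B2: {k,m,s} / {m}
  B3: {d} / {k}
  B4: {d,h} / {m}
  B5: {a} / ∅
  B6: {d} / ∅
  B7: {m} / ∅

Live sets:
  B0 li=∅ lo={m}
  B1 li={m} lo={m}
  B2 li={m} lo={k,m}
  B3 li={k} lo=∅
  B4 li={m} lo=∅
  B5 li=∅ lo=∅
  B6 li=∅ lo=∅
  B7 li=∅ lo=∅

Interfere edges:
  a↔{m}
  d↔∅
  h↔∅
  k↔{m}
  m↔{a,k,s}
  s↔{m}

Colouring:
  {a,m} pairwise interfere (2-clique) ⇒ χ ≥ 2
  2-colouring: c0={d,h,m}  c1={a,k,s}
  χ = 2

Answer: 2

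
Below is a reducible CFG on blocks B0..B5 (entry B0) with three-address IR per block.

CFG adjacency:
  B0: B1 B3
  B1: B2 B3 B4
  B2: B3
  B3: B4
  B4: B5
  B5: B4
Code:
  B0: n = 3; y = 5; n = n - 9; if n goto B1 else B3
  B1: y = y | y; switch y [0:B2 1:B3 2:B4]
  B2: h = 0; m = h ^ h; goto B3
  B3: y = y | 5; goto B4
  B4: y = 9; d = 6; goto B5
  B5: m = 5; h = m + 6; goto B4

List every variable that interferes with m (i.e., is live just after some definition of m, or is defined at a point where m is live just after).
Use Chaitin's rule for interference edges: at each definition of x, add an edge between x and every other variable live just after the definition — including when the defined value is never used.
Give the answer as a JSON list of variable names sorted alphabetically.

Answer: ["y"]

Working:
Per-block:
  B0: {n,y} / ∅
  B1: {y} / {y}
  B2: {h,m} / ∅
  B3: {y} / {y}
  B4: {d,y} / ∅
  B5: {h,m} / ∅

Live sets:
  live B0: ∅→{y}
  live B1: {y}→{y}
  live B2: {y}→{y}
  live B3: {y}→∅
  live B4: ∅→∅
  live B5: ∅→∅

Interference:
  d — ∅
  h — {y}
  m — {y}
  n — {y}
  y — {h,m,n}

N(m) = ["y"]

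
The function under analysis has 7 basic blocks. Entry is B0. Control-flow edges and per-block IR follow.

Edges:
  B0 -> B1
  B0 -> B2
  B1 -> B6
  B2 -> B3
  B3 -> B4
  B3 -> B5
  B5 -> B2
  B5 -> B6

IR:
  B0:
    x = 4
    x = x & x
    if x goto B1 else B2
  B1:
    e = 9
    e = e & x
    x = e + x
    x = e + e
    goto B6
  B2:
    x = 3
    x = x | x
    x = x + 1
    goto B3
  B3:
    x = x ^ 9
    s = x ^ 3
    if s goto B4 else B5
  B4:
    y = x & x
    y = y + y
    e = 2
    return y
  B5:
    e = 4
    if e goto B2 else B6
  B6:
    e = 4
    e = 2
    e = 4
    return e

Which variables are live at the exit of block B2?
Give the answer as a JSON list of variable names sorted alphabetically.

Answer: ["x"]

Analysis:
Per-block:
  B0 def {x} use ∅
  B1 def {e,x} use {x}
  B2 def {x} use ∅
  B3 def {s,x} use {x}
  B4 def {e,y} use {x}
  B5 def {e} use ∅
  B6 def {e} use ∅

Live sets:
  live B0: ∅→{x}
  live B1: {x}→∅
  live B2: ∅→{x}
  live B3: {x}→{x}
  live B4: {x}→∅
  live B5: ∅→∅
  live B6: ∅→∅

live-out(B2) = ["x"]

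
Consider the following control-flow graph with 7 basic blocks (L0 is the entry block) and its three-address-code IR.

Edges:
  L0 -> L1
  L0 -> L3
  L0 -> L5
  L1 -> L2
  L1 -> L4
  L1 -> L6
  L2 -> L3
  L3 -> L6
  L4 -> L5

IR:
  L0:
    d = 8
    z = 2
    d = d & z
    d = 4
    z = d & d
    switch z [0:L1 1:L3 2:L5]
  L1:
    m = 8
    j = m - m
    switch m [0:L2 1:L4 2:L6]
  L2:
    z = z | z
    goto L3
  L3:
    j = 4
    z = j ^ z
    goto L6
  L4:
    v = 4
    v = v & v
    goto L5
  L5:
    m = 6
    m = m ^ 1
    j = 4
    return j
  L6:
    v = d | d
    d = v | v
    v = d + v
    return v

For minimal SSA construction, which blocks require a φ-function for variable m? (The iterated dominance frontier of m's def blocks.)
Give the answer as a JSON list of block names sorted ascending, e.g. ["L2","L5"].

Answer: ["L3", "L5", "L6"]

Derivation:
idom tree: L1←L0 L2←L1 L3←L0 L4←L1 L5←L0 L6←L0
Join-block Dom:
  L3: preds {L0,L2}: {L0} ∩ {L0,L1,L2} = {L0}; idom=L0
  L5: preds {L0,L4}: {L0} ∩ {L0,L1,L4} = {L0}; idom=L0
  L6: preds {L1,L3}: {L0,L1} ∩ {L0,L3} = {L0}; idom=L0

Frontier:
  join L3 pred L0: · stop@L0
  join L3 pred L2: L2→L1 stop@L0
  join L5 pred L0: · stop@L0
  join L5 pred L4: L4→L1 stop@L0
  join L6 pred L1: L1 stop@L0
  join L6 pred L3: L3 stop@L0
  L0 → ∅
  L1 → {L3,L5,L6}
  L2 → {L3}
  L3 → {L6}
  L4 → {L5}
  L5 → ∅
  L6 → ∅

φ for m: defs {L1,L5}
  DF⁺ = {L3,L5,L6}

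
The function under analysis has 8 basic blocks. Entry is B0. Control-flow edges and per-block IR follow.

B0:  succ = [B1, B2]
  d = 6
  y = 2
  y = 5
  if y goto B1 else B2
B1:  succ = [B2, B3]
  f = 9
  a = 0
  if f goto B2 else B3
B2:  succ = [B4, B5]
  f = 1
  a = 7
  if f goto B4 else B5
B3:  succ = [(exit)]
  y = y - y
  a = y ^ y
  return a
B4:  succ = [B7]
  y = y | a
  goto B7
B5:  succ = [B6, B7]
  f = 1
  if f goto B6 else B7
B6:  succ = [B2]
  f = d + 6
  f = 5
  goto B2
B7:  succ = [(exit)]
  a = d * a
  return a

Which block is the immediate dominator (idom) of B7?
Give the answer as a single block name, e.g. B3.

idom tree: B1←B0 B2←B0 B3←B1 B4←B2 B5←B2 B6←B5 B7←B2
Dom at joins:
  B2: preds {B0,B1,B6}: {B0} ∩ {B0,B1} ∩ {B0,B2,B5,B6} = {B0}; idom=B0
  B7: preds {B4,B5}: {B0,B2,B4} ∩ {B0,B2,B5} = {B0,B2}; idom=B2

idom(B7) = B2

Answer: B2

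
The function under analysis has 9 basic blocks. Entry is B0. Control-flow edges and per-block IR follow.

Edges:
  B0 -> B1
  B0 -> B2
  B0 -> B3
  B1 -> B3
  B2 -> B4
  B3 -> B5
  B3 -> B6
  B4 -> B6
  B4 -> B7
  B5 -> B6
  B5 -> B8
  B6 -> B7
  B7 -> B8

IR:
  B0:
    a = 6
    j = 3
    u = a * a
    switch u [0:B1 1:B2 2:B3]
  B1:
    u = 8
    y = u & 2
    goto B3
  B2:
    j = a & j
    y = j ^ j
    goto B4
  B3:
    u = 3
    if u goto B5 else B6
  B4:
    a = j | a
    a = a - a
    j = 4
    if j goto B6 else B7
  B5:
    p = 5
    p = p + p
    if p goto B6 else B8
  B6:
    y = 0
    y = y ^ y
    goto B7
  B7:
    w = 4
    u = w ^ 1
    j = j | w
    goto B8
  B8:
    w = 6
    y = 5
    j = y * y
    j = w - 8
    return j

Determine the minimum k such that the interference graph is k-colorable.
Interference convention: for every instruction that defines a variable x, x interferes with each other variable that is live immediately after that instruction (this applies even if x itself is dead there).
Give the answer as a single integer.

Block summaries:
  B0: def={a,j,u} ue=∅
  B1: def={u,y} ue=∅
  B2: def={j,y} ue={a,j}
  B3: def={u} ue=∅
  B4: def={a,j} ue={a,j}
  B5: def={p} ue=∅
  B6: def={y} ue=∅
  B7: def={j,u,w} ue={j}
  B8: def={j,w,y} ue=∅

Live sets:
  live B0: ∅→{a,j}
  live B1: {j}→{j}
  live B2: {a,j}→{a,j}
  live B3: {j}→{j}
  live B4: {a,j}→{j}
  live B5: {j}→{j}
  live B6: {j}→{j}
  live B7: {j}→∅
  live B8: ∅→∅

Conflict graph:
  a: {j,u,y}
  j: {a,p,u,w,y}
  p: {j}
  u: {a,j,w}
  w: {j,u,y}
  y: {a,j,w}

Chromatic number:
  lower bound: {a,j,u} mutually conflict ⇒ χ ≥ 3
  assign a→r1 j→r0 p→r1 u→r2 w→r1 y→r2 — no edge inside a register ⇒ χ ≤ 3
  χ = 3

Answer: 3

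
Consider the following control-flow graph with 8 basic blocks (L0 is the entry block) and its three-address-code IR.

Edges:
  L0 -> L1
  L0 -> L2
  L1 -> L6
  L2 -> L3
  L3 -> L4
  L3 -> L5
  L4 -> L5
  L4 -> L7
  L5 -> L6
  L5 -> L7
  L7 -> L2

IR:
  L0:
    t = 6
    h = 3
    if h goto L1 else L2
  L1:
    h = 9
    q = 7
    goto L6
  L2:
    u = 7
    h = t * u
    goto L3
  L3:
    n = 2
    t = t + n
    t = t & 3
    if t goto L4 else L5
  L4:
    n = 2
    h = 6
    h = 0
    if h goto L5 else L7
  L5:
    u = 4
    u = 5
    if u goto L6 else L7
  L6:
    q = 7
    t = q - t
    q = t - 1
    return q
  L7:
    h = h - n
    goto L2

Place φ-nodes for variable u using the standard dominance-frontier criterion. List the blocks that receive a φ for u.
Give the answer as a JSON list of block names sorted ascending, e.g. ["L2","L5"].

Answer: ["L2", "L6", "L7"]

Analysis:
idom tree: L1←L0 L2←L0 L3←L2 L4←L3 L5←L3 L6←L0 L7←L3
Dom at joins:
  L2: preds {L0,L7}: {L0} ∩ {L0,L2,L3,L7} = {L0}; idom=L0
  L5: preds {L3,L4}: {L0,L2,L3} ∩ {L0,L2,L3,L4} = {L0,L2,L3}; idom=L3
  L6: preds {L1,L5}: {L0,L1} ∩ {L0,L2,L3,L5} = {L0}; idom=L0
  L7: preds {L4,L5}: {L0,L2,L3,L4} ∩ {L0,L2,L3,L5} = {L0,L2,L3}; idom=L3

DF derivation:
  join L2 pred L0: · stop@L0
  join L2 pred L7: L7→L3→L2 stop@L0
  join L5 pred L3: · stop@L3
  join L5 pred L4: L4 stop@L3
  join L6 pred L1: L1 stop@L0
  join L6 pred L5: L5→L3→L2 stop@L0
  join L7 pred L4: L4 stop@L3
  join L7 pred L5: L5 stop@L3
  L0 → ∅
  L1 → {L6}
  L2 → {L2,L6}
  L3 → {L2,L6}
  L4 → {L5,L7}
  L5 → {L6,L7}
  L6 → ∅
  L7 → {L2}

φ for u: defs {L2,L5}
  DF⁺ = {L2,L6,L7}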